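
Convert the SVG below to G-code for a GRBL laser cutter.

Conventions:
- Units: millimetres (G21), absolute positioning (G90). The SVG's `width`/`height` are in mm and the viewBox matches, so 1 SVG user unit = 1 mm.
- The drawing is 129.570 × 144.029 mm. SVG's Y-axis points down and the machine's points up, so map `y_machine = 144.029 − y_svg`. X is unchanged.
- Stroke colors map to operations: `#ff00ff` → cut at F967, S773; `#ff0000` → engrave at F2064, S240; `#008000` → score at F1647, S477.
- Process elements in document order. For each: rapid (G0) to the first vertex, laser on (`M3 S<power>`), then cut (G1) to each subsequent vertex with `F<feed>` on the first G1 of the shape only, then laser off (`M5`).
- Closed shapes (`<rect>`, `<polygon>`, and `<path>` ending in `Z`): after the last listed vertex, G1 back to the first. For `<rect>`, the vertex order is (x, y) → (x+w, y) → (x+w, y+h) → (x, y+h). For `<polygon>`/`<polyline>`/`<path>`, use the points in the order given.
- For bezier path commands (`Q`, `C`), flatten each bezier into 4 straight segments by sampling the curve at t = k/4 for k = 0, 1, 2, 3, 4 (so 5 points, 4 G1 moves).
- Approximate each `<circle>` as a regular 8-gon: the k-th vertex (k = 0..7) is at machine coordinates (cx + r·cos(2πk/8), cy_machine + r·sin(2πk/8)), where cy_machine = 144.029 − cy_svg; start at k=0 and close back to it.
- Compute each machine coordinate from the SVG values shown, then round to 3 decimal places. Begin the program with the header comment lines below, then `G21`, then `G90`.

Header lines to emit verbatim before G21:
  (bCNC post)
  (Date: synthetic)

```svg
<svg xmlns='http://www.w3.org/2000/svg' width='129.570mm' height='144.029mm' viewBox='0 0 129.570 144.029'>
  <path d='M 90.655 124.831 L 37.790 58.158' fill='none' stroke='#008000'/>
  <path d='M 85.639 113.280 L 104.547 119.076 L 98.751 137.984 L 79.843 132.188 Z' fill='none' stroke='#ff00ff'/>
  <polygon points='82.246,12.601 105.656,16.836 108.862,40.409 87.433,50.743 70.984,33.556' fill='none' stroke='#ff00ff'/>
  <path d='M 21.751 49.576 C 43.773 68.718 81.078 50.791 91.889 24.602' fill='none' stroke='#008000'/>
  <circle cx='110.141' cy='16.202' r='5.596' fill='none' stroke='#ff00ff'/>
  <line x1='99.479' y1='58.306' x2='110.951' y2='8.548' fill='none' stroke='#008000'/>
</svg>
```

Since the viewBox matches the mm dimensions, user units are millimetres directly. The only transform is the Y-flip y_m = 144.029 − y_svg.

Shape 1 is a line segment drawn with `<path>`. Its stroke #008000 means score at S477, F1647. After flipping Y the toolpath is (90.655,19.198) → (37.790,85.871).

Shape 2 is a regular polygon drawn with `<path>`. Its stroke #ff00ff means cut at S773, F967. After flipping Y the toolpath is (85.639,30.749) → (104.547,24.953) → (98.751,6.045) → (79.843,11.841) → (85.639,30.749), returning to the start.

Shape 3 is a regular polygon drawn with `<polygon>`. Its stroke #ff00ff means cut at S773, F967. After flipping Y the toolpath is (82.246,131.428) → (105.656,127.193) → (108.862,103.620) → (87.433,93.286) → (70.984,110.473) → (82.246,131.428), returning to the start.

Shape 4 is a cubic bezier drawn with `<path>`. Its stroke #008000 means score at S477, F1647. After flipping Y the toolpath is (21.751,94.453) → (40.480,86.597) → (61.024,89.941) → (79.466,101.784) → (91.889,119.427).

Shape 5 is a circle drawn with `<circle>`. Its stroke #ff00ff means cut at S773, F967. After flipping Y the toolpath is (115.737,127.827) → (114.098,131.784) → (110.141,133.423) → (106.184,131.784) → (104.545,127.827) → (106.184,123.870) → (110.141,122.231) → (114.098,123.870) → (115.737,127.827), returning to the start.

Shape 6 is a line segment drawn with `<line>`. Its stroke #008000 means score at S477, F1647. After flipping Y the toolpath is (99.479,85.723) → (110.951,135.481).

(bCNC post)
(Date: synthetic)
G21
G90
G0 X90.655 Y19.198
M3 S477
G1 X37.790 Y85.871 F1647
M5
G0 X85.639 Y30.749
M3 S773
G1 X104.547 Y24.953 F967
G1 X98.751 Y6.045
G1 X79.843 Y11.841
G1 X85.639 Y30.749
M5
G0 X82.246 Y131.428
M3 S773
G1 X105.656 Y127.193 F967
G1 X108.862 Y103.620
G1 X87.433 Y93.286
G1 X70.984 Y110.473
G1 X82.246 Y131.428
M5
G0 X21.751 Y94.453
M3 S477
G1 X40.480 Y86.597 F1647
G1 X61.024 Y89.941
G1 X79.466 Y101.784
G1 X91.889 Y119.427
M5
G0 X115.737 Y127.827
M3 S773
G1 X114.098 Y131.784 F967
G1 X110.141 Y133.423
G1 X106.184 Y131.784
G1 X104.545 Y127.827
G1 X106.184 Y123.870
G1 X110.141 Y122.231
G1 X114.098 Y123.870
G1 X115.737 Y127.827
M5
G0 X99.479 Y85.723
M3 S477
G1 X110.951 Y135.481 F1647
M5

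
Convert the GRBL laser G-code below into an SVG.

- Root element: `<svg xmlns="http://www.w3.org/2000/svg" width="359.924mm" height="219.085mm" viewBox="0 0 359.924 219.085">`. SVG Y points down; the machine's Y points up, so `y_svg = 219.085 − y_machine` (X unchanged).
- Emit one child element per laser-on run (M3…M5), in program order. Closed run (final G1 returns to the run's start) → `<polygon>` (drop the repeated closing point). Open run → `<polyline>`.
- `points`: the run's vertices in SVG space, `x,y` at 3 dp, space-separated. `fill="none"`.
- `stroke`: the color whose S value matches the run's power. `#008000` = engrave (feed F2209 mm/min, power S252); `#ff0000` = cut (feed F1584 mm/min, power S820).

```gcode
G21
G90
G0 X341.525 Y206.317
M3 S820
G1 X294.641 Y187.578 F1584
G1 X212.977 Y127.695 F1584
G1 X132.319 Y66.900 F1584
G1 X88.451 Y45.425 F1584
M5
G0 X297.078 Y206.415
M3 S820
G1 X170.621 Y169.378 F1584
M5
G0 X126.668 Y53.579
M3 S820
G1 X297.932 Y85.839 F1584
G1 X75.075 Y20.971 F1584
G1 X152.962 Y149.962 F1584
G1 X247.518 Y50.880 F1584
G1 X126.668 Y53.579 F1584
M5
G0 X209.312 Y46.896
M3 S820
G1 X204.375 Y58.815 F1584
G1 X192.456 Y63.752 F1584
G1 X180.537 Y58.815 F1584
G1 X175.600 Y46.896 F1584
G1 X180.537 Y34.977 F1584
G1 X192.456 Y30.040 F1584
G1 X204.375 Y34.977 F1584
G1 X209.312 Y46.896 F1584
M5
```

Each laser-on run becomes one SVG element. Flip Y back into SVG space with y_svg = 219.085 − y_machine. Every run uses S820, so all elements get stroke `#ff0000` (cut).

Run 1: The run is open, so emit a `<polyline>` with points (Y-flipped): 341.525,12.768 294.641,31.507 212.977,91.390 132.319,152.185 88.451,173.660.

Run 2: The run is open, so emit a `<polyline>` with points (Y-flipped): 297.078,12.670 170.621,49.707.

Run 3: The run returns to its start, so emit a `<polygon>` with points (Y-flipped): 126.668,165.506 297.932,133.246 75.075,198.114 152.962,69.123 247.518,168.205.

Run 4: The run returns to its start, so emit a `<polygon>` with points (Y-flipped): 209.312,172.189 204.375,160.270 192.456,155.333 180.537,160.270 175.600,172.189 180.537,184.108 192.456,189.045 204.375,184.108.

<svg xmlns="http://www.w3.org/2000/svg" width="359.924mm" height="219.085mm" viewBox="0 0 359.924 219.085">
  <polyline points="341.525,12.768 294.641,31.507 212.977,91.390 132.319,152.185 88.451,173.660" fill="none" stroke="#ff0000"/>
  <polyline points="297.078,12.670 170.621,49.707" fill="none" stroke="#ff0000"/>
  <polygon points="126.668,165.506 297.932,133.246 75.075,198.114 152.962,69.123 247.518,168.205" fill="none" stroke="#ff0000"/>
  <polygon points="209.312,172.189 204.375,160.270 192.456,155.333 180.537,160.270 175.600,172.189 180.537,184.108 192.456,189.045 204.375,184.108" fill="none" stroke="#ff0000"/>
</svg>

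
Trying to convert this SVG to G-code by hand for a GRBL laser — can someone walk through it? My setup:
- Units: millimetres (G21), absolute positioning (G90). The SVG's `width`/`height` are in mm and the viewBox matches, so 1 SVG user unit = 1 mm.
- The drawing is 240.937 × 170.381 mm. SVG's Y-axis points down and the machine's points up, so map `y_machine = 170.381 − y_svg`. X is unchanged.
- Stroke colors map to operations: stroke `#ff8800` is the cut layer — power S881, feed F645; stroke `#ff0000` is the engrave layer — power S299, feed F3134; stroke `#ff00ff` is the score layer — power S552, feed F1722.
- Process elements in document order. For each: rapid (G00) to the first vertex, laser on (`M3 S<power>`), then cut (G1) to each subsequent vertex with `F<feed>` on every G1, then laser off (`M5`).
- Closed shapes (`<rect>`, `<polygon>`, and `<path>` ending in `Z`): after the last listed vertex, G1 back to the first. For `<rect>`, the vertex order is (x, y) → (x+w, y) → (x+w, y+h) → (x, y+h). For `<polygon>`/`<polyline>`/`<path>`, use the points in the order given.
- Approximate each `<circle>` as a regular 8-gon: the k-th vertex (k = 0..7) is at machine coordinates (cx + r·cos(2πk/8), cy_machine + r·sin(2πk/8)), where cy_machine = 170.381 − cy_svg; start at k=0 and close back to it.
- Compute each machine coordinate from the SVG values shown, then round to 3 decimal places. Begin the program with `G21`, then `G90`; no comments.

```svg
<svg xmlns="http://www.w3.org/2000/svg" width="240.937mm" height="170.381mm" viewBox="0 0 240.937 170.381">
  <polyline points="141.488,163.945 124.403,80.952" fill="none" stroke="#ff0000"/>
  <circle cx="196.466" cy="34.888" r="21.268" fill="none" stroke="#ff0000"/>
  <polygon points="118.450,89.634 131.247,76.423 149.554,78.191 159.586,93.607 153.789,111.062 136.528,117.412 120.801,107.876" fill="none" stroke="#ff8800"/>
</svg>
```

G21
G90
G00 X141.488 Y6.436
M3 S299
G1 X124.403 Y89.429 F3134
M5
G00 X217.734 Y135.493
M3 S299
G1 X211.505 Y150.532 F3134
G1 X196.466 Y156.761 F3134
G1 X181.427 Y150.532 F3134
G1 X175.198 Y135.493 F3134
G1 X181.427 Y120.454 F3134
G1 X196.466 Y114.225 F3134
G1 X211.505 Y120.454 F3134
G1 X217.734 Y135.493 F3134
M5
G00 X118.450 Y80.747
M3 S881
G1 X131.247 Y93.958 F645
G1 X149.554 Y92.190 F645
G1 X159.586 Y76.774 F645
G1 X153.789 Y59.319 F645
G1 X136.528 Y52.969 F645
G1 X120.801 Y62.505 F645
G1 X118.450 Y80.747 F645
M5

1 u = 1 mm; y_m = 170.381 − y.

[1] `<polyline>` line segment, #ff0000→engrave S299 F3134: (141.488,6.436) → (124.403,89.429)

[2] `<circle>` circle, #ff0000→engrave S299 F3134: (217.734,135.493) → (211.505,150.532) → (196.466,156.761) → (181.427,150.532) → (175.198,135.493) → (181.427,120.454) → (196.466,114.225) → (211.505,120.454) → (217.734,135.493) (closed)

[3] `<polygon>` regular polygon, #ff8800→cut S881 F645: (118.450,80.747) → (131.247,93.958) → (149.554,92.190) → (159.586,76.774) → (153.789,59.319) → (136.528,52.969) → (120.801,62.505) → (118.450,80.747) (closed)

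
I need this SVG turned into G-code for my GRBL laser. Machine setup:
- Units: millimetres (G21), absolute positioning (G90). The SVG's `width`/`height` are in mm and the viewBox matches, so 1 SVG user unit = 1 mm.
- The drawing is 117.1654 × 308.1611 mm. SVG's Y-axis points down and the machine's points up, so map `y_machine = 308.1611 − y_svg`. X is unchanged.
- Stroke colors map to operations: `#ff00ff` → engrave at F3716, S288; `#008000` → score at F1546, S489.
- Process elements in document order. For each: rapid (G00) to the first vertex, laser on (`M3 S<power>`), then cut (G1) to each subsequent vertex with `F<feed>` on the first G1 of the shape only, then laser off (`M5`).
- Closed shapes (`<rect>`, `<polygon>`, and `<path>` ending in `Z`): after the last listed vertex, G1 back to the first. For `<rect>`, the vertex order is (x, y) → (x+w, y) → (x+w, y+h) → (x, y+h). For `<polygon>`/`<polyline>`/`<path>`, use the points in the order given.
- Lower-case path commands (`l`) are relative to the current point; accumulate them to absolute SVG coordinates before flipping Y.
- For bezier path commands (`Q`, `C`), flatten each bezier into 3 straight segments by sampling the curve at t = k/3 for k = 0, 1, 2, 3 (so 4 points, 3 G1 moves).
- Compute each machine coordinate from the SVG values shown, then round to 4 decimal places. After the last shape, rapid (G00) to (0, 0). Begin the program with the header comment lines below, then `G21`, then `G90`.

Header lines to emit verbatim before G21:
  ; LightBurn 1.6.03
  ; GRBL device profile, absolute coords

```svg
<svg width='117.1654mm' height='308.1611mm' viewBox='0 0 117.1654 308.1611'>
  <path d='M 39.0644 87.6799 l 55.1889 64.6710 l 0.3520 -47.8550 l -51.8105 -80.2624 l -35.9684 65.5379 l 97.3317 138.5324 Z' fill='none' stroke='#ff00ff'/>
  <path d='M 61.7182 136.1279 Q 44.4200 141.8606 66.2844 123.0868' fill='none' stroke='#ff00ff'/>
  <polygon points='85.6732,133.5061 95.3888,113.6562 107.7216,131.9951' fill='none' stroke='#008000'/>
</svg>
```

viewBox `0 0 117.1654 308.1611` with mm width/height → 1 unit = 1 mm. Flip: y_m = 308.1611 − y_svg.

**Shape 1** — `<path>` closed polygon, stroke `#ff00ff` → engrave (S288, F3716). Machine vertices: (39.0644,220.4812) → (94.2533,155.8102) → (94.6053,203.6652) → (42.7948,283.9276) → (6.8264,218.3897) → (104.1581,79.8573) → (39.0644,220.4812). Closed: final G1 returns to the first vertex.

**Shape 2** — `<path>` quadratic bezier, stroke `#ff00ff` → engrave (S288, F3716). Control points (SVG): P0=(61.7182,136.1279), P1=(44.4200,141.8606), P2=(66.2844,123.0868); sampled at t=k/3. Machine vertices: (61.7182,172.0332) → (54.5375,170.9343) → (56.0595,175.2814) → (66.2844,185.0743). Open path.

**Shape 3** — `<polygon>` regular polygon, stroke `#008000` → score (S489, F1546). Machine vertices: (85.6732,174.6550) → (95.3888,194.5049) → (107.7216,176.1660) → (85.6732,174.6550). Closed: final G1 returns to the first vertex.

; LightBurn 1.6.03
; GRBL device profile, absolute coords
G21
G90
G00 X39.0644 Y220.4812
M3 S288
G1 X94.2533 Y155.8102 F3716
G1 X94.6053 Y203.6652
G1 X42.7948 Y283.9276
G1 X6.8264 Y218.3897
G1 X104.1581 Y79.8573
G1 X39.0644 Y220.4812
M5
G00 X61.7182 Y172.0332
M3 S288
G1 X54.5375 Y170.9343 F3716
G1 X56.0595 Y175.2814
G1 X66.2844 Y185.0743
M5
G00 X85.6732 Y174.6550
M3 S489
G1 X95.3888 Y194.5049 F1546
G1 X107.7216 Y176.1660
G1 X85.6732 Y174.6550
M5
G00 X0.0000 Y0.0000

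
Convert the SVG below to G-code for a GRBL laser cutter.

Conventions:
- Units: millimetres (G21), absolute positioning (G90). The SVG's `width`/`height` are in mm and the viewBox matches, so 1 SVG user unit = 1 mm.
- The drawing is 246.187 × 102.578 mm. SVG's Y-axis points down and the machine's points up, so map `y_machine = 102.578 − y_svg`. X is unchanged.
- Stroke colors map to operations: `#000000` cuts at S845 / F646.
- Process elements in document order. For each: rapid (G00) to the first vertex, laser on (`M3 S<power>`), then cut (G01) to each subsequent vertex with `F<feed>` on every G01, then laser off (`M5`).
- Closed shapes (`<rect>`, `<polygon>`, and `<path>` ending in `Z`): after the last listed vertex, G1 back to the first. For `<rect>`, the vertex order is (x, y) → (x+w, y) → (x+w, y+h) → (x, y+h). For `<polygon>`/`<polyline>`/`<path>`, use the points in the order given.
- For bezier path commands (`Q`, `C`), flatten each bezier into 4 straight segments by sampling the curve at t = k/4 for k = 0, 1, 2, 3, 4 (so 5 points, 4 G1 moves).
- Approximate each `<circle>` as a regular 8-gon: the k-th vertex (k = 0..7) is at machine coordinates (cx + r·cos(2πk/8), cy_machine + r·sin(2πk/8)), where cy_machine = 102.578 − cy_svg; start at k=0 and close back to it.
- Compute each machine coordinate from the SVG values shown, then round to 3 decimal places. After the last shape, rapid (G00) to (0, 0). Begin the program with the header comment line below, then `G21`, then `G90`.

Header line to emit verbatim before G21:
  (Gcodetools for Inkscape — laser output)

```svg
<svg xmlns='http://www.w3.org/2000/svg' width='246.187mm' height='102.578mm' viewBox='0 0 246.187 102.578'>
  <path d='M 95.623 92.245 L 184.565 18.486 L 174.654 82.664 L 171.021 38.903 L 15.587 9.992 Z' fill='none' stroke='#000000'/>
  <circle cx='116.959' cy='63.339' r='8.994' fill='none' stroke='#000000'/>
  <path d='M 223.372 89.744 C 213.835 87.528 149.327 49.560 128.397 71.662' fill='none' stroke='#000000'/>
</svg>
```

(Gcodetools for Inkscape — laser output)
G21
G90
G00 X95.623 Y10.333
M3 S845
G01 X184.565 Y84.092 F646
G01 X174.654 Y19.914 F646
G01 X171.021 Y63.675 F646
G01 X15.587 Y92.586 F646
G01 X95.623 Y10.333 F646
M5
G00 X125.953 Y39.239
M3 S845
G01 X123.319 Y45.599 F646
G01 X116.959 Y48.233 F646
G01 X110.599 Y45.599 F646
G01 X107.965 Y39.239 F646
G01 X110.599 Y32.879 F646
G01 X116.959 Y30.245 F646
G01 X123.319 Y32.879 F646
G01 X125.953 Y39.239 F646
M5
G00 X223.372 Y12.834
M3 S845
G01 X207.452 Y19.702 F646
G01 X180.157 Y30.994 F646
G01 X150.726 Y37.727 F646
G01 X128.397 Y30.916 F646
M5
G00 X0.000 Y0.000

Since the viewBox matches the mm dimensions, user units are millimetres directly. The only transform is the Y-flip y_m = 102.578 − y_svg.

Shape 1 is a closed polygon drawn with `<path>`. Its stroke #000000 means cut at S845, F646. After flipping Y the toolpath is (95.623,10.333) → (184.565,84.092) → (174.654,19.914) → (171.021,63.675) → (15.587,92.586) → (95.623,10.333), returning to the start.

Shape 2 is a circle drawn with `<circle>`. Its stroke #000000 means cut at S845, F646. After flipping Y the toolpath is (125.953,39.239) → (123.319,45.599) → (116.959,48.233) → (110.599,45.599) → (107.965,39.239) → (110.599,32.879) → (116.959,30.245) → (123.319,32.879) → (125.953,39.239), returning to the start.

Shape 3 is a cubic bezier drawn with `<path>`. Its stroke #000000 means cut at S845, F646. After flipping Y the toolpath is (223.372,12.834) → (207.452,19.702) → (180.157,30.994) → (150.726,37.727) → (128.397,30.916).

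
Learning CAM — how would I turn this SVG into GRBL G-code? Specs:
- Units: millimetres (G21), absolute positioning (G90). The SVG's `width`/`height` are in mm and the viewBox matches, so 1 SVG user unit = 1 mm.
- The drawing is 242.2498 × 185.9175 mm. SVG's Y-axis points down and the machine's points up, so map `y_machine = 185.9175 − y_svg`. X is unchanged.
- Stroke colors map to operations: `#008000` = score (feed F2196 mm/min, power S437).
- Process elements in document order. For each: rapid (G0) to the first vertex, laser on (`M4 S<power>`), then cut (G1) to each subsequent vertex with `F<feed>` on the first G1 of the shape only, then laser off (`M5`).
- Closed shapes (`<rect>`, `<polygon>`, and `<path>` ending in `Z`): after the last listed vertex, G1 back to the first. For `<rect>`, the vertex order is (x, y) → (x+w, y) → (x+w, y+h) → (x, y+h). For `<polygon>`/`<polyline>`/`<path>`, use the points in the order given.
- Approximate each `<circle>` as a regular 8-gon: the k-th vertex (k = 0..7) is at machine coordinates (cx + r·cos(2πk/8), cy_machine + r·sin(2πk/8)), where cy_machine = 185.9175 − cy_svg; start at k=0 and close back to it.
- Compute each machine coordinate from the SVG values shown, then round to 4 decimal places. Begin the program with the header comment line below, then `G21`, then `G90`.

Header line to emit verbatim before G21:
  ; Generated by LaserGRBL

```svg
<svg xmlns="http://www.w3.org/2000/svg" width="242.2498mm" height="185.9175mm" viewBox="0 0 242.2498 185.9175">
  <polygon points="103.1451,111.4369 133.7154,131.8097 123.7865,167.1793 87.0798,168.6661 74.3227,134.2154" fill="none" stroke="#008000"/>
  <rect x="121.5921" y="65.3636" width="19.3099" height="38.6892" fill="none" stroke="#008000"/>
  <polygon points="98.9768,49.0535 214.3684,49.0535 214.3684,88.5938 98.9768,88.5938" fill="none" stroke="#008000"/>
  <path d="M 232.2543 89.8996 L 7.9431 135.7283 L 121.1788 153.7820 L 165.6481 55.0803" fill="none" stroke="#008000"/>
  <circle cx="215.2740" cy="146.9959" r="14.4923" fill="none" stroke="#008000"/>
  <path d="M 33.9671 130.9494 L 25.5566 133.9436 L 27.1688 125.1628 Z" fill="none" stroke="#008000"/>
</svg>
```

; Generated by LaserGRBL
G21
G90
G0 X103.1451 Y74.4806
M4 S437
G1 X133.7154 Y54.1078 F2196
G1 X123.7865 Y18.7382
G1 X87.0798 Y17.2514
G1 X74.3227 Y51.7021
G1 X103.1451 Y74.4806
M5
G0 X121.5921 Y120.5539
M4 S437
G1 X140.9020 Y120.5539 F2196
G1 X140.9020 Y81.8647
G1 X121.5921 Y81.8647
G1 X121.5921 Y120.5539
M5
G0 X98.9768 Y136.8640
M4 S437
G1 X214.3684 Y136.8640 F2196
G1 X214.3684 Y97.3237
G1 X98.9768 Y97.3237
G1 X98.9768 Y136.8640
M5
G0 X232.2543 Y96.0179
M4 S437
G1 X7.9431 Y50.1892 F2196
G1 X121.1788 Y32.1355
G1 X165.6481 Y130.8372
M5
G0 X229.7663 Y38.9216
M4 S437
G1 X225.5216 Y49.1692 F2196
G1 X215.2740 Y53.4139
G1 X205.0264 Y49.1692
G1 X200.7817 Y38.9216
G1 X205.0264 Y28.6740
G1 X215.2740 Y24.4293
G1 X225.5216 Y28.6740
G1 X229.7663 Y38.9216
M5
G0 X33.9671 Y54.9681
M4 S437
G1 X25.5566 Y51.9739 F2196
G1 X27.1688 Y60.7547
G1 X33.9671 Y54.9681
M5

viewBox `0 0 242.2498 185.9175` with mm width/height → 1 unit = 1 mm. Flip: y_m = 185.9175 − y_svg.

**Shape 1** — `<polygon>` regular polygon, stroke `#008000` → score (S437, F2196). Machine vertices: (103.1451,74.4806) → (133.7154,54.1078) → (123.7865,18.7382) → (87.0798,17.2514) → (74.3227,51.7021) → (103.1451,74.4806). Closed: final G1 returns to the first vertex.

**Shape 2** — `<rect>` rectangle, stroke `#008000` → score (S437, F2196). Machine vertices: (121.5921,120.5539) → (140.9020,120.5539) → (140.9020,81.8647) → (121.5921,81.8647) → (121.5921,120.5539). Closed: final G1 returns to the first vertex.

**Shape 3** — `<polygon>` rectangle, stroke `#008000` → score (S437, F2196). Machine vertices: (98.9768,136.8640) → (214.3684,136.8640) → (214.3684,97.3237) → (98.9768,97.3237) → (98.9768,136.8640). Closed: final G1 returns to the first vertex.

**Shape 4** — `<path>` open polyline, stroke `#008000` → score (S437, F2196). Machine vertices: (232.2543,96.0179) → (7.9431,50.1892) → (121.1788,32.1355) → (165.6481,130.8372). Open path.

**Shape 5** — `<circle>` circle, stroke `#008000` → score (S437, F2196). Machine vertices: (229.7663,38.9216) → (225.5216,49.1692) → (215.2740,53.4139) → (205.0264,49.1692) → (200.7817,38.9216) → (205.0264,28.6740) → (215.2740,24.4293) → (225.5216,28.6740) → (229.7663,38.9216). Closed: final G1 returns to the first vertex.

**Shape 6** — `<path>` regular polygon, stroke `#008000` → score (S437, F2196). Machine vertices: (33.9671,54.9681) → (25.5566,51.9739) → (27.1688,60.7547) → (33.9671,54.9681). Closed: final G1 returns to the first vertex.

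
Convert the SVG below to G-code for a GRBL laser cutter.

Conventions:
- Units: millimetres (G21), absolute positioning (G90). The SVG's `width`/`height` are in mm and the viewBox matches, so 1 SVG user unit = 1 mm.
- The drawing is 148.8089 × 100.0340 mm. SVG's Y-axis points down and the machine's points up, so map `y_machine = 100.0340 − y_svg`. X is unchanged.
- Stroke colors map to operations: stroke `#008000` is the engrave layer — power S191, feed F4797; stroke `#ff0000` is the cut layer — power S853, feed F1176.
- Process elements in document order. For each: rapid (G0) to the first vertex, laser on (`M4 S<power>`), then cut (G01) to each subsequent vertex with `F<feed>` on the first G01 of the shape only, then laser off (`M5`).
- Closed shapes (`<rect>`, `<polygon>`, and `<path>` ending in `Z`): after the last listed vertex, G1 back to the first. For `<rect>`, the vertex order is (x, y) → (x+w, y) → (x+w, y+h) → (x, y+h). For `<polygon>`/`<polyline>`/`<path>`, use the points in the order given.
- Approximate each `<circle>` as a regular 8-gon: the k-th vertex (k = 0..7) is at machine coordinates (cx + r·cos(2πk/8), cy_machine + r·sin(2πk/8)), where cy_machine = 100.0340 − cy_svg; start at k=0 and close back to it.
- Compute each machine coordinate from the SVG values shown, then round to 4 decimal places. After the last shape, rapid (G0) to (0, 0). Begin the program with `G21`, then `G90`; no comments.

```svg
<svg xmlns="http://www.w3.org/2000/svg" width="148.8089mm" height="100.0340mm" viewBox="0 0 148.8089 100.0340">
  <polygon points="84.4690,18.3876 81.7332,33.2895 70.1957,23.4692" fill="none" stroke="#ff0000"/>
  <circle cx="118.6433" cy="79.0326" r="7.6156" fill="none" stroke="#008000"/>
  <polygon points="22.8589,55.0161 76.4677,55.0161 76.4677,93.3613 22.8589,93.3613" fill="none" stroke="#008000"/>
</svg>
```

G21
G90
G0 X84.4690 Y81.6464
M4 S853
G01 X81.7332 Y66.7445 F1176
G01 X70.1957 Y76.5648
G01 X84.4690 Y81.6464
M5
G0 X126.2589 Y21.0014
M4 S191
G01 X124.0283 Y26.3864 F4797
G01 X118.6433 Y28.6170
G01 X113.2583 Y26.3864
G01 X111.0277 Y21.0014
G01 X113.2583 Y15.6164
G01 X118.6433 Y13.3858
G01 X124.0283 Y15.6164
G01 X126.2589 Y21.0014
M5
G0 X22.8589 Y45.0179
M4 S191
G01 X76.4677 Y45.0179 F4797
G01 X76.4677 Y6.6727
G01 X22.8589 Y6.6727
G01 X22.8589 Y45.0179
M5
G0 X0.0000 Y0.0000

viewBox `0 0 148.8089 100.0340` with mm width/height → 1 unit = 1 mm. Flip: y_m = 100.0340 − y_svg.

**Shape 1** — `<polygon>` regular polygon, stroke `#ff0000` → cut (S853, F1176). Machine vertices: (84.4690,81.6464) → (81.7332,66.7445) → (70.1957,76.5648) → (84.4690,81.6464). Closed: final G1 returns to the first vertex.

**Shape 2** — `<circle>` circle, stroke `#008000` → engrave (S191, F4797). Machine vertices: (126.2589,21.0014) → (124.0283,26.3864) → (118.6433,28.6170) → (113.2583,26.3864) → (111.0277,21.0014) → (113.2583,15.6164) → (118.6433,13.3858) → (124.0283,15.6164) → (126.2589,21.0014). Closed: final G1 returns to the first vertex.

**Shape 3** — `<polygon>` rectangle, stroke `#008000` → engrave (S191, F4797). Machine vertices: (22.8589,45.0179) → (76.4677,45.0179) → (76.4677,6.6727) → (22.8589,6.6727) → (22.8589,45.0179). Closed: final G1 returns to the first vertex.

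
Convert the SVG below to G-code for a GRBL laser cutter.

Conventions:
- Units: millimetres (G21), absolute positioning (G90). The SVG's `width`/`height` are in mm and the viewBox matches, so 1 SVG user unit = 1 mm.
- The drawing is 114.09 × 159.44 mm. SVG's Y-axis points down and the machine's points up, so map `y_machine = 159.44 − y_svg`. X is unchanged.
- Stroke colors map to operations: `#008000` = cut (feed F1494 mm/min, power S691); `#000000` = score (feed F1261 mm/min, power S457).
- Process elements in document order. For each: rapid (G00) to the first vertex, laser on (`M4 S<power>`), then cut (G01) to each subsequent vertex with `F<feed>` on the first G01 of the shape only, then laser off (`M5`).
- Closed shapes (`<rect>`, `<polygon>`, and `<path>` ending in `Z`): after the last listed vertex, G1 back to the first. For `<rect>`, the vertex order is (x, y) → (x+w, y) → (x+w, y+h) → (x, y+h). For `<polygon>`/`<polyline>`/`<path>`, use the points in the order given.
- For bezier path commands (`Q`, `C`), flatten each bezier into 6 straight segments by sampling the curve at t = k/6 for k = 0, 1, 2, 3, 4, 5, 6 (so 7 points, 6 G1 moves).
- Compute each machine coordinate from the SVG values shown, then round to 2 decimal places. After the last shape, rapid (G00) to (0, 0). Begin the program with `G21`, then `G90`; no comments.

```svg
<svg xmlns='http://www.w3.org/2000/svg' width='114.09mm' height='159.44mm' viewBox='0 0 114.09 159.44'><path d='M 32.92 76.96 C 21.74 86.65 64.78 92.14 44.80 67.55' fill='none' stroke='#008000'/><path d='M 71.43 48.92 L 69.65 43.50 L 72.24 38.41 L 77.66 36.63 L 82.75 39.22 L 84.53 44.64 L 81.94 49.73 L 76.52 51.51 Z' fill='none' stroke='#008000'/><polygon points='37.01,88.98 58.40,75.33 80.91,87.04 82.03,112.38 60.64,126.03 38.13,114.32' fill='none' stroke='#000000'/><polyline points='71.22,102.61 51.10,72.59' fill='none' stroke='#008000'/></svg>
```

1 u = 1 mm; y_m = 159.44 − y.

[1] `<path>` cubic bezier, #008000→cut S691 F1494: (32.92,82.48) → (31.31,78.10) → (35.47,75.15) → (42.16,74.33) → (48.12,76.37) → (50.08,81.98) → (44.80,91.89)

[2] `<path>` regular polygon, #008000→cut S691 F1494: (71.43,110.52) → (69.65,115.94) → (72.24,121.03) → (77.66,122.81) → (82.75,120.22) → (84.53,114.80) → (81.94,109.71) → (76.52,107.93) → (71.43,110.52) (closed)

[3] `<polygon>` regular polygon, #000000→score S457 F1261: (37.01,70.46) → (58.40,84.11) → (80.91,72.40) → (82.03,47.06) → (60.64,33.41) → (38.13,45.12) → (37.01,70.46) (closed)

[4] `<polyline>` line segment, #008000→cut S691 F1494: (71.22,56.83) → (51.10,86.85)

G21
G90
G00 X32.92 Y82.48
M4 S691
G01 X31.31 Y78.10 F1494
G01 X35.47 Y75.15
G01 X42.16 Y74.33
G01 X48.12 Y76.37
G01 X50.08 Y81.98
G01 X44.80 Y91.89
M5
G00 X71.43 Y110.52
M4 S691
G01 X69.65 Y115.94 F1494
G01 X72.24 Y121.03
G01 X77.66 Y122.81
G01 X82.75 Y120.22
G01 X84.53 Y114.80
G01 X81.94 Y109.71
G01 X76.52 Y107.93
G01 X71.43 Y110.52
M5
G00 X37.01 Y70.46
M4 S457
G01 X58.40 Y84.11 F1261
G01 X80.91 Y72.40
G01 X82.03 Y47.06
G01 X60.64 Y33.41
G01 X38.13 Y45.12
G01 X37.01 Y70.46
M5
G00 X71.22 Y56.83
M4 S691
G01 X51.10 Y86.85 F1494
M5
G00 X0.00 Y0.00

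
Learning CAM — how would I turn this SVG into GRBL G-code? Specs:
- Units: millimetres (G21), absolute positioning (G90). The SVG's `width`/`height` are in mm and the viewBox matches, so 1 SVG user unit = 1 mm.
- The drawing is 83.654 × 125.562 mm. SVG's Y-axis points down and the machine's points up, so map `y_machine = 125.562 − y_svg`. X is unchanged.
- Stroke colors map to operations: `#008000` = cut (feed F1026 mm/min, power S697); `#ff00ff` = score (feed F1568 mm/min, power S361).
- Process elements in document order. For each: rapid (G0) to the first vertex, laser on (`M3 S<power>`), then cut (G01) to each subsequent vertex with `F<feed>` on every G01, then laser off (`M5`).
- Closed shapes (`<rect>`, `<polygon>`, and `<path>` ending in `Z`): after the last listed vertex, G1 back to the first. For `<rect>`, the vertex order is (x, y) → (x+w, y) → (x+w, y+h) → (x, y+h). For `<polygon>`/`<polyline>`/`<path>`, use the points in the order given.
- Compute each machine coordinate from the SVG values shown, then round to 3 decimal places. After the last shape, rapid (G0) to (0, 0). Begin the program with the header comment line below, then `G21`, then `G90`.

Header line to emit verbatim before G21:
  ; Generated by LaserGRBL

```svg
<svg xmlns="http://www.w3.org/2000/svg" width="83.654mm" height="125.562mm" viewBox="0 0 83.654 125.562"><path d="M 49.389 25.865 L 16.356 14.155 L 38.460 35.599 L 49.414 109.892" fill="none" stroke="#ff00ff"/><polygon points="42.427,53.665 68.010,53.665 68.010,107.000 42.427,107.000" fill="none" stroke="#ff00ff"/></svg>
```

; Generated by LaserGRBL
G21
G90
G0 X49.389 Y99.697
M3 S361
G01 X16.356 Y111.407 F1568
G01 X38.460 Y89.963 F1568
G01 X49.414 Y15.670 F1568
M5
G0 X42.427 Y71.897
M3 S361
G01 X68.010 Y71.897 F1568
G01 X68.010 Y18.562 F1568
G01 X42.427 Y18.562 F1568
G01 X42.427 Y71.897 F1568
M5
G0 X0.000 Y0.000

1 u = 1 mm; y_m = 125.562 − y.

[1] `<path>` open polyline, #ff00ff→score S361 F1568: (49.389,99.697) → (16.356,111.407) → (38.460,89.963) → (49.414,15.670)

[2] `<polygon>` rectangle, #ff00ff→score S361 F1568: (42.427,71.897) → (68.010,71.897) → (68.010,18.562) → (42.427,18.562) → (42.427,71.897) (closed)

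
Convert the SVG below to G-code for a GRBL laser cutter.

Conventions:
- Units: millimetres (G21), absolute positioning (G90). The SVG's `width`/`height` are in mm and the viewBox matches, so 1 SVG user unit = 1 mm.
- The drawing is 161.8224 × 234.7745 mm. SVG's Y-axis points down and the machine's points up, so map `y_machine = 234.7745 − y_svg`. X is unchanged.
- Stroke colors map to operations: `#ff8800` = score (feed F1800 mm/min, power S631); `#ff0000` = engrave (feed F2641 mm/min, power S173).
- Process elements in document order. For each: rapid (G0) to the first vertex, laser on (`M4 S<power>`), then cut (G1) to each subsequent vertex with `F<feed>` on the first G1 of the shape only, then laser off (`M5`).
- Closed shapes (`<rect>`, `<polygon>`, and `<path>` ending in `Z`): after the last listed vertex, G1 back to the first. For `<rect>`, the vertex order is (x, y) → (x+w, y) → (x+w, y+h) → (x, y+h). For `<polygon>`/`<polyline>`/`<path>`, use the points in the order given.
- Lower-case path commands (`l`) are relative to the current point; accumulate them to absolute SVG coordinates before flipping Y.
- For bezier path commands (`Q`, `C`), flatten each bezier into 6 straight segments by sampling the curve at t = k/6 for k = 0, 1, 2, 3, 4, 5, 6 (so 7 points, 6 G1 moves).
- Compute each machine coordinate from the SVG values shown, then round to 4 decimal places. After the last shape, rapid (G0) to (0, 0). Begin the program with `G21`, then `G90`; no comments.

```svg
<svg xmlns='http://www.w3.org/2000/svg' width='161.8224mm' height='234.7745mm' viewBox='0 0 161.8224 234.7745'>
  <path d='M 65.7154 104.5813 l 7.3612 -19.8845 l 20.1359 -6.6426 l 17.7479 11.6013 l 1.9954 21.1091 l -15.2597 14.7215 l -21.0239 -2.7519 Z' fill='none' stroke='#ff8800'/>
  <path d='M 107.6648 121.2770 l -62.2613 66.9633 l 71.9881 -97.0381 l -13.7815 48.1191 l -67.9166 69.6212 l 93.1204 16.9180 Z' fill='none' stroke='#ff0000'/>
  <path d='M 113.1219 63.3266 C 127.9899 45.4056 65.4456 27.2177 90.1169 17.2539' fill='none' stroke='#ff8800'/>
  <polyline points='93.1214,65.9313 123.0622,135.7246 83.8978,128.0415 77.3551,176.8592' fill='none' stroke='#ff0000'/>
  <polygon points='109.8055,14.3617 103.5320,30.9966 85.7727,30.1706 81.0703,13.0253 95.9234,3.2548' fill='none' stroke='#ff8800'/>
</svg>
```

G21
G90
G0 X65.7154 Y130.1932
M4 S631
G1 X73.0766 Y150.0777 F1800
G1 X93.2125 Y156.7203
G1 X110.9604 Y145.1190
G1 X112.9558 Y124.0099
G1 X97.6961 Y109.2884
G1 X76.6722 Y112.0403
G1 X65.7154 Y130.1932
M5
G0 X107.6648 Y113.4975
M4 S173
G1 X45.4035 Y46.5342 F2641
G1 X117.3916 Y143.5723
G1 X103.6101 Y95.4532
G1 X35.6935 Y25.8320
G1 X128.8139 Y8.9140
G1 X107.6648 Y113.4975
M5
G0 X113.1219 Y171.4479
M4 S631
G1 X114.8670 Y180.3913 F1800
G1 X108.2831 Y189.1434
G1 X97.9432 Y197.4682
G1 X88.4201 Y205.1299
G1 X84.2871 Y211.8927
G1 X90.1169 Y217.5206
M5
G0 X93.1214 Y168.8432
M4 S173
G1 X123.0622 Y99.0499 F2641
G1 X83.8978 Y106.7330
G1 X77.3551 Y57.9153
M5
G0 X109.8055 Y220.4128
M4 S631
G1 X103.5320 Y203.7779 F1800
G1 X85.7727 Y204.6039
G1 X81.0703 Y221.7492
G1 X95.9234 Y231.5197
G1 X109.8055 Y220.4128
M5
G0 X0.0000 Y0.0000

Since the viewBox matches the mm dimensions, user units are millimetres directly. The only transform is the Y-flip y_m = 234.7745 − y_svg.

Shape 1 is a regular polygon drawn with `<path>`. Its stroke #ff8800 means score at S631, F1800. After flipping Y the toolpath is (65.7154,130.1932) → (73.0766,150.0777) → (93.2125,156.7203) → (110.9604,145.1190) → (112.9558,124.0099) → (97.6961,109.2884) → (76.6722,112.0403) → (65.7154,130.1932), returning to the start.

Shape 2 is a closed polygon drawn with `<path>`. Its stroke #ff0000 means engrave at S173, F2641. After flipping Y the toolpath is (107.6648,113.4975) → (45.4035,46.5342) → (117.3916,143.5723) → (103.6101,95.4532) → (35.6935,25.8320) → (128.8139,8.9140) → (107.6648,113.4975), returning to the start.

Shape 3 is a cubic bezier drawn with `<path>`. Its stroke #ff8800 means score at S631, F1800. After flipping Y the toolpath is (113.1219,171.4479) → (114.8670,180.3913) → (108.2831,189.1434) → (97.9432,197.4682) → (88.4201,205.1299) → (84.2871,211.8927) → (90.1169,217.5206).

Shape 4 is a open polyline drawn with `<polyline>`. Its stroke #ff0000 means engrave at S173, F2641. After flipping Y the toolpath is (93.1214,168.8432) → (123.0622,99.0499) → (83.8978,106.7330) → (77.3551,57.9153).

Shape 5 is a regular polygon drawn with `<polygon>`. Its stroke #ff8800 means score at S631, F1800. After flipping Y the toolpath is (109.8055,220.4128) → (103.5320,203.7779) → (85.7727,204.6039) → (81.0703,221.7492) → (95.9234,231.5197) → (109.8055,220.4128), returning to the start.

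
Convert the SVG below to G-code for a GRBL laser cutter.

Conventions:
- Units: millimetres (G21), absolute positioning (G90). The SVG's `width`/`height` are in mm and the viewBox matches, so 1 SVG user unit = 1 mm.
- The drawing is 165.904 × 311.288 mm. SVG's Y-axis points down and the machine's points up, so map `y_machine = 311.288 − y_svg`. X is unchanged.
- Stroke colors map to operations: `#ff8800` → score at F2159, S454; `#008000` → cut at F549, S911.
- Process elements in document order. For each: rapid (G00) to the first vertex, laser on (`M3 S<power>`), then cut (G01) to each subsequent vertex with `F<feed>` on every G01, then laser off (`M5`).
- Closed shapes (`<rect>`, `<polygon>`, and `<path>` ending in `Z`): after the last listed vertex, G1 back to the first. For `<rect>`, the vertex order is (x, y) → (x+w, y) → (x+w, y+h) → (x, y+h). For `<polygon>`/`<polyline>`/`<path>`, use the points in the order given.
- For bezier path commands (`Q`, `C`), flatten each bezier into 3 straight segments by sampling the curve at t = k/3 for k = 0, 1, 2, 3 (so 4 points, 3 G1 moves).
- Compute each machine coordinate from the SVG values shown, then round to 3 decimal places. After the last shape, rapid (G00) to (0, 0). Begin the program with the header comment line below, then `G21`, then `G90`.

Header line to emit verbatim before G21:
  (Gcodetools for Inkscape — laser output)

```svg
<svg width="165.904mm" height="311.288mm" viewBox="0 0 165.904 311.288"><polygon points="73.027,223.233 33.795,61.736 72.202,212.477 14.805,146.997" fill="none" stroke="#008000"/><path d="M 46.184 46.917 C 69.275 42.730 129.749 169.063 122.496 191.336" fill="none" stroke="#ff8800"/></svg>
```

Since the viewBox matches the mm dimensions, user units are millimetres directly. The only transform is the Y-flip y_m = 311.288 − y_svg.

Shape 1 is a closed polygon drawn with `<polygon>`. Its stroke #008000 means cut at S911, F549. After flipping Y the toolpath is (73.027,88.055) → (33.795,249.552) → (72.202,98.811) → (14.805,164.291) → (73.027,88.055), returning to the start.

Shape 2 is a cubic bezier drawn with `<path>`. Its stroke #ff8800 means score at S454, F2159. After flipping Y the toolpath is (46.184,264.371) → (77.843,233.739) → (111.066,168.224) → (122.496,119.952).

(Gcodetools for Inkscape — laser output)
G21
G90
G00 X73.027 Y88.055
M3 S911
G01 X33.795 Y249.552 F549
G01 X72.202 Y98.811 F549
G01 X14.805 Y164.291 F549
G01 X73.027 Y88.055 F549
M5
G00 X46.184 Y264.371
M3 S454
G01 X77.843 Y233.739 F2159
G01 X111.066 Y168.224 F2159
G01 X122.496 Y119.952 F2159
M5
G00 X0.000 Y0.000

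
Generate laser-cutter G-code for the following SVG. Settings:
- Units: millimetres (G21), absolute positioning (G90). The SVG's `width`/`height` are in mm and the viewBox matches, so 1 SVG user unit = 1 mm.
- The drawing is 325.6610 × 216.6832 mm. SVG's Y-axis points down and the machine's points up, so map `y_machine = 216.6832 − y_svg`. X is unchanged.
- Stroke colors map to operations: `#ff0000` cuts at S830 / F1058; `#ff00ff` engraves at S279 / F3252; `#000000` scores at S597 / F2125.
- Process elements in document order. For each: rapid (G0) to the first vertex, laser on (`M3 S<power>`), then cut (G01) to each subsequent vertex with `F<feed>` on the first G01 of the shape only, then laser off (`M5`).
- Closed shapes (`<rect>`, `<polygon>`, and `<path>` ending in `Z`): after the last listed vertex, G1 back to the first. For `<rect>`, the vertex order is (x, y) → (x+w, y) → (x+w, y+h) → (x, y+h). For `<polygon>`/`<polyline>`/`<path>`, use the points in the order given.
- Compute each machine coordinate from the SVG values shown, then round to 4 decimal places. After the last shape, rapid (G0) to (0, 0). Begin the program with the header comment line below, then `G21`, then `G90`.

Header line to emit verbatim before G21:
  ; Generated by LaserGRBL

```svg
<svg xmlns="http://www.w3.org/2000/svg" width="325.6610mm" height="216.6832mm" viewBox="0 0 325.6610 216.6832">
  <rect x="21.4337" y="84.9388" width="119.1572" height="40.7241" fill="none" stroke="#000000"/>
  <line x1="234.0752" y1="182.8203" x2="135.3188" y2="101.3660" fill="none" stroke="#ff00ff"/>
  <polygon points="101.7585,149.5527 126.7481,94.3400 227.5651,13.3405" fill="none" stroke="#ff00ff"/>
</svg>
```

; Generated by LaserGRBL
G21
G90
G0 X21.4337 Y131.7444
M3 S597
G01 X140.5909 Y131.7444 F2125
G01 X140.5909 Y91.0203
G01 X21.4337 Y91.0203
G01 X21.4337 Y131.7444
M5
G0 X234.0752 Y33.8629
M3 S279
G01 X135.3188 Y115.3172 F3252
M5
G0 X101.7585 Y67.1305
M3 S279
G01 X126.7481 Y122.3432 F3252
G01 X227.5651 Y203.3427
G01 X101.7585 Y67.1305
M5
G0 X0.0000 Y0.0000

1 u = 1 mm; y_m = 216.6832 − y.

[1] `<rect>` rectangle, #000000→score S597 F2125: (21.4337,131.7444) → (140.5909,131.7444) → (140.5909,91.0203) → (21.4337,91.0203) → (21.4337,131.7444) (closed)

[2] `<line>` line segment, #ff00ff→engrave S279 F3252: (234.0752,33.8629) → (135.3188,115.3172)

[3] `<polygon>` closed polygon, #ff00ff→engrave S279 F3252: (101.7585,67.1305) → (126.7481,122.3432) → (227.5651,203.3427) → (101.7585,67.1305) (closed)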